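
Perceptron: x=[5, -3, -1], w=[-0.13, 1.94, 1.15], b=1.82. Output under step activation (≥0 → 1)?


z = (5)·(-0.13) + (-3)·(1.94) + (-1)·(1.15) + 1.82
  = -5.8
step(z) = 0 (z<0)

0


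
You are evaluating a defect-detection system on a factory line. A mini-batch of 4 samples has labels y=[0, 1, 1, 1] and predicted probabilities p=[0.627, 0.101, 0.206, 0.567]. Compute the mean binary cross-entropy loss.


L[0] = -ln(1-0.627) = -ln(0.373) = 0.9862
L[1] = -ln(0.101) = 2.2926
L[2] = -ln(0.206) = 1.5799
L[3] = -ln(0.567) = 0.5674
mean = (0.9862 + 2.2926 + 1.5799 + 0.5674)/4 = 1.3565

1.3565


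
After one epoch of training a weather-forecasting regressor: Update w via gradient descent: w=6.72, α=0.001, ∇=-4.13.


w_new = w - α·∇
= 6.72 - 0.001·-4.13
= 6.72 + 0.00413
= 6.72413

6.72413


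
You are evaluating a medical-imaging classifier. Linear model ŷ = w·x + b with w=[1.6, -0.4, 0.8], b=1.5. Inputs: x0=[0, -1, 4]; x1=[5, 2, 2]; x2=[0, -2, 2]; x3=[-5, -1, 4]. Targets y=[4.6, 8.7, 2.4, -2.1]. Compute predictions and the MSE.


ŷ0 = (1.6)·(0) + (-0.4)·(-1) + (0.8)·(4) + 1.5 = 5.1
ŷ1 = (1.6)·(5) + (-0.4)·(2) + (0.8)·(2) + 1.5 = 10.3
ŷ2 = (1.6)·(0) + (-0.4)·(-2) + (0.8)·(2) + 1.5 = 3.9
ŷ3 = (1.6)·(-5) + (-0.4)·(-1) + (0.8)·(4) + 1.5 = -2.9
errors² = [0.25, 2.56, 2.25, 0.64]
MSE = 5.7000/4 = 1.425

1.425


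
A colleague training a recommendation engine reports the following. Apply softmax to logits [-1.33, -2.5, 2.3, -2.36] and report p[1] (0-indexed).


Exponentials: e^-1.33=0.2645, e^-2.5=0.0821, e^2.3=9.9742, e^-2.36=0.0944
Sum = 10.4152
Softmax = [0.0254, 0.0079, 0.9577, 0.0091]
p[1] = 0.0821/10.4152 = 0.0079

0.0079


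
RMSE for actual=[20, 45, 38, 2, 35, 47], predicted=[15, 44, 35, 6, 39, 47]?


MSE = 67/6 = 11.1667
RMSE = √(67/6) = 3.3417

3.3417


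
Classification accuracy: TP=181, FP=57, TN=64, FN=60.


Accuracy = (TP+TN)/(TP+TN+FP+FN)
= (181+64)/(362)
= 245/362 = 67.68%

67.68%


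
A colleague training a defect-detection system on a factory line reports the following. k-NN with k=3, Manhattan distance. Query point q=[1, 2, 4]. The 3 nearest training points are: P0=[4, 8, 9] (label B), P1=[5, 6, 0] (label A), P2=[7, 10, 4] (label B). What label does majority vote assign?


d(q,P0) = 14  (label B)
d(q,P1) = 12  (label A)
d(q,P2) = 14  (label B)
Votes: A=1, B=2
Majority → B

B


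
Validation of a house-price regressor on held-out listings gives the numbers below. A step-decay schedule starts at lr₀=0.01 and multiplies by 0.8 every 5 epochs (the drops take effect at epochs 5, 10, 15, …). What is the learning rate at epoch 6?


n_drops = ⌊6/5⌋ = 1
lr = 0.01·0.8^1 = 0.01·0.8 = 0.008

0.008


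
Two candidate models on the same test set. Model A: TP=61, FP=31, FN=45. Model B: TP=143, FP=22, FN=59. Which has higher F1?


Model A: P=61/92=0.663, R=61/106=0.5755, F1=2PR/(P+R)=2TP/(2TP+FP+FN)=122/198=0.6162
Model B: P=143/165=0.8667, R=143/202=0.7079, F1=2PR/(P+R)=2TP/(2TP+FP+FN)=286/367=0.7793
0.6162 < 0.7793 → Model B

Model B


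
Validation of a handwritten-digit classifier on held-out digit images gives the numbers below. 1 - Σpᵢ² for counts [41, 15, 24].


Probabilities: [41/80, 15/80, 24/80] ≈ [0.5125, 0.1875, 0.3]
Σpᵢ² = (1681 + 225 + 576)/80² = 2482/6400
Gini = 1 - Σpᵢ² = 1 - 2482/6400 = 0.6122

0.6122


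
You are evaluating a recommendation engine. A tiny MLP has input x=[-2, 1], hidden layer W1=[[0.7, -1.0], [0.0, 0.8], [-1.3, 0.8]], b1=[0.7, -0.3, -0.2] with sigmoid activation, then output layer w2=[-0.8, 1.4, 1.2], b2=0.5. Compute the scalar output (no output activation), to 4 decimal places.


z1[0] = (0.7)·(-2) + (-1.0)·(1) + 0.7 = -1.7
z1[1] = (0.0)·(-2) + (0.8)·(1) - 0.3 = 0.5
z1[2] = (-1.3)·(-2) + (0.8)·(1) - 0.2 = 3.2
h = sigmoid(z1) = [0.1545, 0.6225, 0.9608]
output = (-0.8)·(0.1545) + (1.4)·(0.6225) + (1.2)·(0.9608) + 0.5 = 2.4009

2.4009


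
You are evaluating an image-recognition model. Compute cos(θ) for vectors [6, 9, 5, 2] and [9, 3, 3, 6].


A·B = 6·9 + 9·3 + 5·3 + 2·6 = 108
‖A‖ = √146 = 12.083, ‖B‖ = √135 = 11.619
cos = 108/(√146·√135) = 108/√19710 = 0.7693

0.7693


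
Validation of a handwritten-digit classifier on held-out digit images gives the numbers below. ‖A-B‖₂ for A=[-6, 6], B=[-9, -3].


d = √((-6+ 9)² + (6+ 3)²)
  = √(9 + 81)
  = √90 = 9.4868

9.4868


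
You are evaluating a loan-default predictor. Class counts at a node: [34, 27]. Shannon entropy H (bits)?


Probabilities: [34/61, 27/61] ≈ [0.5574, 0.4426]
H = -((34/61)·log₂(34/61) + (27/61)·log₂(27/61))
  = 0.9905 bits

0.9905 bits


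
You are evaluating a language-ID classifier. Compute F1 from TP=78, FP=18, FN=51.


Precision = 78/96 = 0.8125
Recall = 78/129 = 0.6047
F1 = 2·P·R/(P+R) = 2·TP/(2·TP+FP+FN) = 156/(156+18+51) = 156/225 = 0.6933

0.6933


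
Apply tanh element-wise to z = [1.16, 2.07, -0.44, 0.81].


tanh(1.16) = 0.821
tanh(2.07) = 0.9687
tanh(-0.44) = -0.4136
tanh(0.81) = 0.6696
result = [0.821, 0.9687, -0.4136, 0.6696]

[0.821, 0.9687, -0.4136, 0.6696]


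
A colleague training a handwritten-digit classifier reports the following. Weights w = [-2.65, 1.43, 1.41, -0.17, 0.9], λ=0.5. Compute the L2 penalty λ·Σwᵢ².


‖w‖₂² = (-2.65)² + (1.43)² + (1.41)² + (-0.17)² + (0.9)²
     = 7.0225 + 2.0449 + 1.9881 + 0.0289 + 0.81
     = 11.8944
λ·‖w‖₂² = 0.5·11.8944 = 5.9472

5.9472


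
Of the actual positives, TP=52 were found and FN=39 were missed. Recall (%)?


Recall = TP/(TP+FN)
= 52/(52+39)
= 52/91 = 57.14%

57.14%


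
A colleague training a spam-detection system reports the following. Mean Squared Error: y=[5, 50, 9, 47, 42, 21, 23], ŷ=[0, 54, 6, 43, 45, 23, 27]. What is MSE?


Squared errors: (5-0)²=25, (50-54)²=16, (9-6)²=9, (47-43)²=16, (42-45)²=9, (21-23)²=4, (23-27)²=16
Sum = 95
MSE = 95/7 = 95/7

95/7


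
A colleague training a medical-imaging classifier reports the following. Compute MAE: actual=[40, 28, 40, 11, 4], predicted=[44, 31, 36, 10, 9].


Absolute errors: |40-44|=4, |28-31|=3, |40-36|=4, |11-10|=1, |4-9|=5
Sum = 17
MAE = 17/5 = 17/5

17/5


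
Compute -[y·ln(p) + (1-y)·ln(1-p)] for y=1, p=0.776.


BCE = -[y·ln(p) + (1-y)·ln(1-p)]
= -1·ln(0.776) - 0
= -ln(0.776) = 0.2536

0.2536


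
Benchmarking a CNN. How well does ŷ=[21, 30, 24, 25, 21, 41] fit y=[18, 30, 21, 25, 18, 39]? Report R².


ȳ = 25.1667
SS_res = Σ(y-ŷ)² = 31
SS_tot = Σ(y-ȳ)² = 334.83
R² = 1 - SS_res/SS_tot = 1 - 0.0926 = 0.9074

0.9074


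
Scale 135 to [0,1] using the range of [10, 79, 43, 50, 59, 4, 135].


min=4, max=135
(135-4)/(135-4) = 131/131 = 1.0

1.0


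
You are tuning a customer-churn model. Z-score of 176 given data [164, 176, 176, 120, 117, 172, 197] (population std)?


μ = 160.2857, σ = 28.0036
z = (176 - 160.2857)/28.0036 = 0.5612

0.5612


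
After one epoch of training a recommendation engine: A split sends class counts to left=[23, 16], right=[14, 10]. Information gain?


Parent = [37, 26], H_parent = 0.9779
H_left = 0.9766 (n=39), H_right = 0.9799 (n=24)
H_children = (39/63)·0.9766 + (24/63)·0.9799 = 0.9779
IG = 0.9779 - 0.9779 = 0.0

0.0


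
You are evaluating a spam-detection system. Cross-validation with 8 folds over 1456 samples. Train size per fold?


Fold size = 1456/8 = 182
Training per fold = 1456 - 182 = 1274

1274


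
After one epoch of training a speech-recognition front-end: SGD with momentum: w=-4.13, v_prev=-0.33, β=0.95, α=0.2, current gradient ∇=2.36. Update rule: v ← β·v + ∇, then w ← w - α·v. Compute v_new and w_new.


v_new = 0.95·-0.33 + 2.36 = -0.3135 + 2.36 = 2.0465
w_new = -4.13 - 0.2·2.0465 = -4.13 - 0.4093 = -4.5393

v_new=2.0465, w_new=-4.5393


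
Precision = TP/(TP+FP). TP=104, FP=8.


Precision = TP/(TP+FP)
= 104/(104+8)
= 104/112 = 92.86%

92.86%


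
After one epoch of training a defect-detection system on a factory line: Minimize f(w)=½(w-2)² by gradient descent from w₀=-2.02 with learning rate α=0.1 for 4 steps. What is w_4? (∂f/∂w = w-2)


step 1: grad = -2.02-2 = -4.02; w = -2.02 - 0.1·(-4.02) = -1.618
step 2: grad = -1.618-2 = -3.618; w = -1.618 - 0.1·(-3.618) = -1.2562
step 3: grad = -1.2562-2 = -3.2562; w = -1.2562 - 0.1·(-3.2562) = -0.93058
step 4: grad = -0.93058-2 = -2.93058; w = -0.93058 - 0.1·(-2.93058) = -0.637522

-0.637522


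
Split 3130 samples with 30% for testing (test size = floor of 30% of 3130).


Test = ⌊3130·30/100⌋ = 939
Train = 3130 - 939 = 2191

Train: 2191, Test: 939


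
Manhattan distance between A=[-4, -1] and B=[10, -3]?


d = |-4-10| + |-1+ 3|
  = 14 + 2
  = 16

16


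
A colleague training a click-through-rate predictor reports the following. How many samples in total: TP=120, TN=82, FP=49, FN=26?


Total = TP + TN + FP + FN
= 120 + 82 + 49 + 26
= 277
(Predicted positive: 169, predicted negative: 108)

277


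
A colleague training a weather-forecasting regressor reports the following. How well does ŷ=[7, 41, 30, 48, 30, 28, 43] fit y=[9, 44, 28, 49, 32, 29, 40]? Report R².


ȳ = 33
SS_res = Σ(y-ŷ)² = 32
SS_tot = Σ(y-ȳ)² = 1044
R² = 1 - SS_res/SS_tot = 1 - 0.0307 = 0.9693

0.9693


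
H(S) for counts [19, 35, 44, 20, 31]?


Probabilities: [19/149, 35/149, 44/149, 20/149, 31/149] ≈ [0.1275, 0.2349, 0.2953, 0.1342, 0.2081]
H = -((19/149)·log₂(19/149) + (35/149)·log₂(35/149) + (44/149)·log₂(44/149) + (20/149)·log₂(20/149) + (31/149)·log₂(31/149))
  = 2.2496 bits

2.2496 bits


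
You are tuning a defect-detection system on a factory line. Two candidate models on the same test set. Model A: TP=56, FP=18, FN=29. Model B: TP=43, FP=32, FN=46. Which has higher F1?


Model A: P=56/74=0.7568, R=56/85=0.6588, F1=2PR/(P+R)=2TP/(2TP+FP+FN)=112/159=0.7044
Model B: P=43/75=0.5733, R=43/89=0.4831, F1=2PR/(P+R)=2TP/(2TP+FP+FN)=86/164=0.5244
0.7044 > 0.5244 → Model A

Model A


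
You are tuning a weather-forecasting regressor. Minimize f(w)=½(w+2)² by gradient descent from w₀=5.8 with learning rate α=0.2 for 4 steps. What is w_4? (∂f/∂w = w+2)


step 1: grad = 5.8+2 = 7.8; w = 5.8 - 0.2·(7.8) = 4.24
step 2: grad = 4.24+2 = 6.24; w = 4.24 - 0.2·(6.24) = 2.992
step 3: grad = 2.992+2 = 4.992; w = 2.992 - 0.2·(4.992) = 1.9936
step 4: grad = 1.9936+2 = 3.9936; w = 1.9936 - 0.2·(3.9936) = 1.19488

1.19488


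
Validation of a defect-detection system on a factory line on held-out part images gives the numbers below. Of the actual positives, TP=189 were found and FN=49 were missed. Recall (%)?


Recall = TP/(TP+FN)
= 189/(189+49)
= 189/238 = 79.41%

79.41%


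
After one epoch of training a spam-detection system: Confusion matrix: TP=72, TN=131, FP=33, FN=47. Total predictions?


Total = TP + TN + FP + FN
= 72 + 131 + 33 + 47
= 283
(Predicted positive: 105, predicted negative: 178)

283


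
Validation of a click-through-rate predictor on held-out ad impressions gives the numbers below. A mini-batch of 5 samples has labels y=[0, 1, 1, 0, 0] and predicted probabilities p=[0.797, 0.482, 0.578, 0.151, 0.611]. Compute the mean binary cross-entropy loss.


L[0] = -ln(1-0.797) = -ln(0.203) = 1.5945
L[1] = -ln(0.482) = 0.7298
L[2] = -ln(0.578) = 0.5482
L[3] = -ln(1-0.151) = -ln(0.849) = 0.1637
L[4] = -ln(1-0.611) = -ln(0.389) = 0.9442
mean = (1.5945 + 0.7298 + 0.5482 + 0.1637 + 0.9442)/5 = 0.7961

0.7961


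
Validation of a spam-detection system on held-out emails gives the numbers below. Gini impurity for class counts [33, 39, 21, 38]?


Probabilities: [33/131, 39/131, 21/131, 38/131] ≈ [0.2519, 0.2977, 0.1603, 0.2901]
Σpᵢ² = (1089 + 1521 + 441 + 1444)/131² = 4495/17161
Gini = 1 - Σpᵢ² = 1 - 4495/17161 = 0.7381

0.7381


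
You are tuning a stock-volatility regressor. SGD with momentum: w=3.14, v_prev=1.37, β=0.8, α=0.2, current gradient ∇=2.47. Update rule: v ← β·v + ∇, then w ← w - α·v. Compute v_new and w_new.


v_new = 0.8·1.37 + 2.47 = 1.096 + 2.47 = 3.566
w_new = 3.14 - 0.2·3.566 = 3.14 - 0.7132 = 2.4268

v_new=3.566, w_new=2.4268


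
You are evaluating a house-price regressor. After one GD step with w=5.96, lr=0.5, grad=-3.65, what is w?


w_new = w - α·∇
= 5.96 - 0.5·-3.65
= 5.96 + 1.825
= 7.785

7.785


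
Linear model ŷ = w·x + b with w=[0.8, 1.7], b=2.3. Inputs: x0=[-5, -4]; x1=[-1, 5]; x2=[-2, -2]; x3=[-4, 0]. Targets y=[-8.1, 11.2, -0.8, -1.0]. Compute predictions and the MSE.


ŷ0 = (0.8)·(-5) + (1.7)·(-4) + 2.3 = -8.5
ŷ1 = (0.8)·(-1) + (1.7)·(5) + 2.3 = 10.0
ŷ2 = (0.8)·(-2) + (1.7)·(-2) + 2.3 = -2.7
ŷ3 = (0.8)·(-4) + (1.7)·(0) + 2.3 = -0.9
errors² = [0.16, 1.44, 3.61, 0.01]
MSE = 5.2200/4 = 1.305

1.305


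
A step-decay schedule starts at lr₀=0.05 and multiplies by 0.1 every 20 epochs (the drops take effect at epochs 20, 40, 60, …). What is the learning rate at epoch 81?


n_drops = ⌊81/20⌋ = 4
lr = 0.05·0.1^4 = 0.05·0.0001 = 0.000005

0.000005


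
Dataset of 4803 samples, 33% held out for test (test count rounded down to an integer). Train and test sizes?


Test = ⌊4803·33/100⌋ = 1584
Train = 4803 - 1584 = 3219

Train: 3219, Test: 1584


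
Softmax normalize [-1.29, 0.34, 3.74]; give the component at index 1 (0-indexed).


Exponentials: e^-1.29=0.2753, e^0.34=1.4049, e^3.74=42.098
Sum = 43.7782
Softmax = [0.0063, 0.0321, 0.9616]
p[1] = 1.4049/43.7782 = 0.0321

0.0321


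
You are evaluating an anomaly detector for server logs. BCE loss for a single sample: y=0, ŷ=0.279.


BCE = -[y·ln(p) + (1-y)·ln(1-p)]
= -0 - 1·ln(1-0.279)
= -ln(0.721) = 0.3271

0.3271


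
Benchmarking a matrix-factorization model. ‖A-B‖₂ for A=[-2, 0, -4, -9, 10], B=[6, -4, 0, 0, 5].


d = √((-2-6)² + (0+ 4)² + (-4-0)² + (-9-0)² + (10-5)²)
  = √(64 + 16 + 16 + 81 + 25)
  = √202 = 14.2127

14.2127


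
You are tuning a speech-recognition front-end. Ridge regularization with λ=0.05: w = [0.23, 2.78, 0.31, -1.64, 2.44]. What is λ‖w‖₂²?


‖w‖₂² = (0.23)² + (2.78)² + (0.31)² + (-1.64)² + (2.44)²
     = 0.0529 + 7.7284 + 0.0961 + 2.6896 + 5.9536
     = 16.5206
λ·‖w‖₂² = 0.05·16.5206 = 0.82603

0.82603


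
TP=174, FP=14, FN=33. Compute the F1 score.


Precision = 174/188 = 0.9255
Recall = 174/207 = 0.8406
F1 = 2·P·R/(P+R) = 2·TP/(2·TP+FP+FN) = 348/(348+14+33) = 348/395 = 0.881

0.881


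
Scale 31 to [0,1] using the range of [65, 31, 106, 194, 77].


min=31, max=194
(31-31)/(194-31) = 0/163 = 0.0

0.0


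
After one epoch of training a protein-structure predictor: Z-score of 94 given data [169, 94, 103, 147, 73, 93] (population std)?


μ = 113.1667, σ = 33.5481
z = (94 - 113.1667)/33.5481 = -0.5713

-0.5713


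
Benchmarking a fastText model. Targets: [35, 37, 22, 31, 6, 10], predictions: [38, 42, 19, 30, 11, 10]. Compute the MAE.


Absolute errors: |35-38|=3, |37-42|=5, |22-19|=3, |31-30|=1, |6-11|=5, |10-10|=0
Sum = 17
MAE = 17/6 = 17/6

17/6


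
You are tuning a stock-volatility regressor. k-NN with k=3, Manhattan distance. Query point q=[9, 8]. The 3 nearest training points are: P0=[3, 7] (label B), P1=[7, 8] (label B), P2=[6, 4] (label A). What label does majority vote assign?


d(q,P0) = 7  (label B)
d(q,P1) = 2  (label B)
d(q,P2) = 7  (label A)
Votes: A=1, B=2
Majority → B

B


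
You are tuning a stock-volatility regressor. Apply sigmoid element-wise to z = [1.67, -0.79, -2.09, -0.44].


σ(1.67) = 1/(1+e^-1.67) = 0.8416
σ(-0.79) = 1/(1+e^0.79) = 0.3122
σ(-2.09) = 1/(1+e^2.09) = 0.1101
σ(-0.44) = 1/(1+e^0.44) = 0.3917
result = [0.8416, 0.3122, 0.1101, 0.3917]

[0.8416, 0.3122, 0.1101, 0.3917]


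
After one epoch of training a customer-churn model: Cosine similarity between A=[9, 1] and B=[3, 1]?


A·B = 9·3 + 1·1 = 28
‖A‖ = √82 = 9.0554, ‖B‖ = √10 = 3.1623
cos = 28/(√82·√10) = 28/√820 = 0.9778

0.9778


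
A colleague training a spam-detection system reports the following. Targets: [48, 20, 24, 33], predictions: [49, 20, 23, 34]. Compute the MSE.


Squared errors: (48-49)²=1, (20-20)²=0, (24-23)²=1, (33-34)²=1
Sum = 3
MSE = 3/4 = 3/4

3/4


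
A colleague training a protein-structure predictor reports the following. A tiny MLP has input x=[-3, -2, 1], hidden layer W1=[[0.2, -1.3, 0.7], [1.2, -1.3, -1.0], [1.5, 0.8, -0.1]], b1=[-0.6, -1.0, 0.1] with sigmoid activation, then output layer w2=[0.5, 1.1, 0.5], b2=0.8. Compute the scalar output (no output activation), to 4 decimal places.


z1[0] = (0.2)·(-3) + (-1.3)·(-2) + (0.7)·(1) - 0.6 = 2.1
z1[1] = (1.2)·(-3) + (-1.3)·(-2) + (-1.0)·(1) - 1.0 = -3.0
z1[2] = (1.5)·(-3) + (0.8)·(-2) + (-0.1)·(1) + 0.1 = -6.1
h = sigmoid(z1) = [0.8909, 0.0474, 0.0022]
output = (0.5)·(0.8909) + (1.1)·(0.0474) + (0.5)·(0.0022) + 0.8 = 1.2987

1.2987


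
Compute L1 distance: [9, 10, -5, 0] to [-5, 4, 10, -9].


d = |9+ 5| + |10-4| + |-5-10| + |0+ 9|
  = 14 + 6 + 15 + 9
  = 44

44


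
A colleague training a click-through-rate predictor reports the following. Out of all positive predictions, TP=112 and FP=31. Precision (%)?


Precision = TP/(TP+FP)
= 112/(112+31)
= 112/143 = 78.32%

78.32%


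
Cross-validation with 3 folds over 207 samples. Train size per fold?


Fold size = 207/3 = 69
Training per fold = 207 - 69 = 138

138


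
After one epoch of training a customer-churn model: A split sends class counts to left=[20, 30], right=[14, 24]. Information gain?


Parent = [34, 54], H_parent = 0.9624
H_left = 0.971 (n=50), H_right = 0.9495 (n=38)
H_children = (50/88)·0.971 + (38/88)·0.9495 = 0.9617
IG = 0.9624 - 0.9617 = 0.0007

0.0007


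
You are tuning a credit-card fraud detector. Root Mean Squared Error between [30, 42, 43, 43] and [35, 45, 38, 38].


MSE = 84/4 = 21
RMSE = √(84/4) = 4.5826

4.5826


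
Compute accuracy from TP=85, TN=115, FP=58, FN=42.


Accuracy = (TP+TN)/(TP+TN+FP+FN)
= (85+115)/(300)
= 200/300 = 66.67%

66.67%


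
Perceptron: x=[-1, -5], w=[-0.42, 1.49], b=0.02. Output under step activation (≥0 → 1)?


z = (-1)·(-0.42) + (-5)·(1.49) + 0.02
  = -7.01
step(z) = 0 (z<0)

0


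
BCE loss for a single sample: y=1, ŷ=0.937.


BCE = -[y·ln(p) + (1-y)·ln(1-p)]
= -1·ln(0.937) - 0
= -ln(0.937) = 0.0651

0.0651


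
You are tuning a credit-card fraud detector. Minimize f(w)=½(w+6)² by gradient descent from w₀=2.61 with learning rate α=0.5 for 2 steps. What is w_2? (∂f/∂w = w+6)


step 1: grad = 2.61+6 = 8.61; w = 2.61 - 0.5·(8.61) = -1.695
step 2: grad = -1.695+6 = 4.305; w = -1.695 - 0.5·(4.305) = -3.8475

-3.8475


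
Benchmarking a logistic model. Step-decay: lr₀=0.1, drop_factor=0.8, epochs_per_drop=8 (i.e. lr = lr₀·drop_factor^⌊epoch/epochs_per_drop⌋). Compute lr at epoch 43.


n_drops = ⌊43/8⌋ = 5
lr = 0.1·0.8^5 = 0.1·0.32768 = 0.032768

0.032768


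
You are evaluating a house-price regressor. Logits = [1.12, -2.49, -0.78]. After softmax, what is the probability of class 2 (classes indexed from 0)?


Exponentials: e^1.12=3.0649, e^-2.49=0.0829, e^-0.78=0.4584
Sum = 3.6062
Softmax = [0.8499, 0.023, 0.1271]
p[2] = 0.4584/3.6062 = 0.1271

0.1271


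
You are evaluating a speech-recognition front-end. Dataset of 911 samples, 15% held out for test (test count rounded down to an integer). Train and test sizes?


Test = ⌊911·15/100⌋ = 136
Train = 911 - 136 = 775

Train: 775, Test: 136


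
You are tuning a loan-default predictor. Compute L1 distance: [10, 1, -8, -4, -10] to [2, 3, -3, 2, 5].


d = |10-2| + |1-3| + |-8+ 3| + |-4-2| + |-10-5|
  = 8 + 2 + 5 + 6 + 15
  = 36

36


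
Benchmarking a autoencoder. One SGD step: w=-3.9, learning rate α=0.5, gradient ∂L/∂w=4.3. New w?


w_new = w - α·∇
= -3.9 - 0.5·4.3
= -3.9 - 2.15
= -6.05

-6.05


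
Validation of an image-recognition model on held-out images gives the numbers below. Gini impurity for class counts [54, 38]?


Probabilities: [54/92, 38/92] ≈ [0.587, 0.413]
Σpᵢ² = (2916 + 1444)/92² = 4360/8464
Gini = 1 - Σpᵢ² = 1 - 4360/8464 = 0.4849

0.4849


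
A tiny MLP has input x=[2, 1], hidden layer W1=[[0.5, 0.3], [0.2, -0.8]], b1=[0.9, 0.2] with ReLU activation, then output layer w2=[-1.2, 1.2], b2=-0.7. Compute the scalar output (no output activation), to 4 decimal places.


z1[0] = (0.5)·(2) + (0.3)·(1) + 0.9 = 2.2
z1[1] = (0.2)·(2) + (-0.8)·(1) + 0.2 = -0.2
h = ReLU(z1) = [2.2, 0.0]
output = (-1.2)·(2.2) + (1.2)·(0.0) - 0.7 = -3.34

-3.34


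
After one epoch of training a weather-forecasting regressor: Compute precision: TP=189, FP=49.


Precision = TP/(TP+FP)
= 189/(189+49)
= 189/238 = 79.41%

79.41%


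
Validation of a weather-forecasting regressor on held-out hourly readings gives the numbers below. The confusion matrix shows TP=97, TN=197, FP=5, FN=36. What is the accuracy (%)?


Accuracy = (TP+TN)/(TP+TN+FP+FN)
= (97+197)/(335)
= 294/335 = 87.76%

87.76%


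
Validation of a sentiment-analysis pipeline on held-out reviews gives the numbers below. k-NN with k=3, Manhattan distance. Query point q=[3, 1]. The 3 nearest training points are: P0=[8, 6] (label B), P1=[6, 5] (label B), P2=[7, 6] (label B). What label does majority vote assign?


d(q,P0) = 10  (label B)
d(q,P1) = 7  (label B)
d(q,P2) = 9  (label B)
Votes: A=0, B=3
Majority → B

B


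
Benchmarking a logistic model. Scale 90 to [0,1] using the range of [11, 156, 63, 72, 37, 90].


min=11, max=156
(90-11)/(156-11) = 79/145 = 0.5448

0.5448


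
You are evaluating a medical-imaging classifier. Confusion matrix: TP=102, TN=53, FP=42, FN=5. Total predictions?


Total = TP + TN + FP + FN
= 102 + 53 + 42 + 5
= 202
(Predicted positive: 144, predicted negative: 58)

202


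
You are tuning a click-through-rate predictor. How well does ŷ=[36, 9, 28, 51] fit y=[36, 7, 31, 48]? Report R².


ȳ = 30.5
SS_res = Σ(y-ŷ)² = 22
SS_tot = Σ(y-ȳ)² = 889
R² = 1 - SS_res/SS_tot = 1 - 0.0247 = 0.9753

0.9753


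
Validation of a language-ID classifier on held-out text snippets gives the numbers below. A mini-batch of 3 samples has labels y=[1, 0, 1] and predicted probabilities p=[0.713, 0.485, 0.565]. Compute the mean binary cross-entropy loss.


L[0] = -ln(0.713) = 0.3383
L[1] = -ln(1-0.485) = -ln(0.515) = 0.6636
L[2] = -ln(0.565) = 0.5709
mean = (0.3383 + 0.6636 + 0.5709)/3 = 0.5243

0.5243


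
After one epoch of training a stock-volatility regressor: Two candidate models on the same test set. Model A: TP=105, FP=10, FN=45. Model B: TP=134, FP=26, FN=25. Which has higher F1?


Model A: P=105/115=0.913, R=105/150=0.7, F1=2PR/(P+R)=2TP/(2TP+FP+FN)=210/265=0.7925
Model B: P=134/160=0.8375, R=134/159=0.8428, F1=2PR/(P+R)=2TP/(2TP+FP+FN)=268/319=0.8401
0.7925 < 0.8401 → Model B

Model B


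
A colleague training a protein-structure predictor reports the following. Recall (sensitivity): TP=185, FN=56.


Recall = TP/(TP+FN)
= 185/(185+56)
= 185/241 = 76.76%

76.76%


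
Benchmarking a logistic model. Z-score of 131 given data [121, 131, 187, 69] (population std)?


μ = 127, σ = 41.8808
z = (131 - 127)/41.8808 = 0.0955

0.0955


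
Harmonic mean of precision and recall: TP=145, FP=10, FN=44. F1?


Precision = 145/155 = 0.9355
Recall = 145/189 = 0.7672
F1 = 2·P·R/(P+R) = 2·TP/(2·TP+FP+FN) = 290/(290+10+44) = 290/344 = 0.843

0.843


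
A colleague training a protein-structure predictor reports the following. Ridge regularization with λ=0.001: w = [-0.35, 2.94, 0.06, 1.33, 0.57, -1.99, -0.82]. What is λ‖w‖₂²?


‖w‖₂² = (-0.35)² + (2.94)² + (0.06)² + (1.33)² + (0.57)² + (-1.99)² + (-0.82)²
     = 0.1225 + 8.6436 + 0.0036 + 1.7689 + 0.3249 + 3.9601 + 0.6724
     = 15.496
λ·‖w‖₂² = 0.001·15.496 = 0.015496

0.015496


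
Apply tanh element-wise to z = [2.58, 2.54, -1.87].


tanh(2.58) = 0.9886
tanh(2.54) = 0.9876
tanh(-1.87) = -0.9536
result = [0.9886, 0.9876, -0.9536]

[0.9886, 0.9876, -0.9536]


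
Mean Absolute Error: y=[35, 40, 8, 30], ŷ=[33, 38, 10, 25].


Absolute errors: |35-33|=2, |40-38|=2, |8-10|=2, |30-25|=5
Sum = 11
MAE = 11/4 = 11/4

11/4


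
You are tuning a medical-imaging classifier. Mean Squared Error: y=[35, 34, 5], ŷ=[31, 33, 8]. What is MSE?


Squared errors: (35-31)²=16, (34-33)²=1, (5-8)²=9
Sum = 26
MSE = 26/3 = 26/3

26/3


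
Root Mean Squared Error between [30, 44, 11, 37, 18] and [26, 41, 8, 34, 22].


MSE = 59/5 = 11.8
RMSE = √(59/5) = 3.4351

3.4351


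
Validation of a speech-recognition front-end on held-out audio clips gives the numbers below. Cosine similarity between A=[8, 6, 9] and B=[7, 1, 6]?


A·B = 8·7 + 6·1 + 9·6 = 116
‖A‖ = √181 = 13.4536, ‖B‖ = √86 = 9.2736
cos = 116/(√181·√86) = 116/√15566 = 0.9298

0.9298


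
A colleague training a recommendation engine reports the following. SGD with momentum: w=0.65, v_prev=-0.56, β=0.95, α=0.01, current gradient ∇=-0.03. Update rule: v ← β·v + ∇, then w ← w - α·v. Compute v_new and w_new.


v_new = 0.95·-0.56 - 0.03 = -0.532 - 0.03 = -0.562
w_new = 0.65 - 0.01·-0.562 = 0.65 + 0.00562 = 0.65562

v_new=-0.562, w_new=0.65562


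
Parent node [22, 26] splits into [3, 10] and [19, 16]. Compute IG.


Parent = [22, 26], H_parent = 0.995
H_left = 0.7793 (n=13), H_right = 0.9947 (n=35)
H_children = (13/48)·0.7793 + (35/48)·0.9947 = 0.9364
IG = 0.995 - 0.9364 = 0.0586

0.0586


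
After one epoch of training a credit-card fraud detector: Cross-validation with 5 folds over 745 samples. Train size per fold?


Fold size = 745/5 = 149
Training per fold = 745 - 149 = 596

596


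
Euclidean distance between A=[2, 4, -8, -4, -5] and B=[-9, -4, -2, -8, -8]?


d = √((2+ 9)² + (4+ 4)² + (-8+ 2)² + (-4+ 8)² + (-5+ 8)²)
  = √(121 + 64 + 36 + 16 + 9)
  = √246 = 15.6844

15.6844


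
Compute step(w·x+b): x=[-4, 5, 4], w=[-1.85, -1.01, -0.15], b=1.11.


z = (-4)·(-1.85) + (5)·(-1.01) + (4)·(-0.15) + 1.11
  = 2.86
step(z) = 1 (z≥0)

1


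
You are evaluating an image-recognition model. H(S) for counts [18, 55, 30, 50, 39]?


Probabilities: [18/192, 55/192, 30/192, 50/192, 39/192] ≈ [0.0938, 0.2865, 0.1562, 0.2604, 0.2031]
H = -((18/192)·log₂(18/192) + (55/192)·log₂(55/192) + (30/192)·log₂(30/192) + (50/192)·log₂(50/192) + (39/192)·log₂(39/192))
  = 2.2279 bits

2.2279 bits


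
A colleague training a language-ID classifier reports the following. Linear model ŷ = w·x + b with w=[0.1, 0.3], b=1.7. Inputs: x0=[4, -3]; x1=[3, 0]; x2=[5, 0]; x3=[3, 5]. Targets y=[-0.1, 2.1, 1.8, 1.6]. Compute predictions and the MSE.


ŷ0 = (0.1)·(4) + (0.3)·(-3) + 1.7 = 1.2
ŷ1 = (0.1)·(3) + (0.3)·(0) + 1.7 = 2.0
ŷ2 = (0.1)·(5) + (0.3)·(0) + 1.7 = 2.2
ŷ3 = (0.1)·(3) + (0.3)·(5) + 1.7 = 3.5
errors² = [1.69, 0.01, 0.16, 3.61]
MSE = 5.4700/4 = 1.3675

1.3675


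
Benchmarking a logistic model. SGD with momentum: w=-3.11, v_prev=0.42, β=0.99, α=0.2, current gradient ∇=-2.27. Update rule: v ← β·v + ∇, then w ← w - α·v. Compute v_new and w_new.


v_new = 0.99·0.42 - 2.27 = 0.4158 - 2.27 = -1.8542
w_new = -3.11 - 0.2·-1.8542 = -3.11 + 0.37084 = -2.73916

v_new=-1.8542, w_new=-2.73916


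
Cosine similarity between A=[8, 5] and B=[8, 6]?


A·B = 8·8 + 5·6 = 94
‖A‖ = √89 = 9.434, ‖B‖ = √100 = 10
cos = 94/(√89·√100) = 94/√8900 = 0.9964

0.9964


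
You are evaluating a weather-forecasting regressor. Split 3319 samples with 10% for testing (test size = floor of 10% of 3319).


Test = ⌊3319·10/100⌋ = 331
Train = 3319 - 331 = 2988

Train: 2988, Test: 331


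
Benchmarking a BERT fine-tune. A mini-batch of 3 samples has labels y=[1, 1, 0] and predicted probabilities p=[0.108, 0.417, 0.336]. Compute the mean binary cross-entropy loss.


L[0] = -ln(0.108) = 2.2256
L[1] = -ln(0.417) = 0.8747
L[2] = -ln(1-0.336) = -ln(0.664) = 0.4095
mean = (2.2256 + 0.8747 + 0.4095)/3 = 1.1699

1.1699


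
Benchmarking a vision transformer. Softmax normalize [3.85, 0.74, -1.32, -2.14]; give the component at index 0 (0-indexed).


Exponentials: e^3.85=46.9931, e^0.74=2.0959, e^-1.32=0.2671, e^-2.14=0.1177
Sum = 49.4738
Softmax = [0.9499, 0.0424, 0.0054, 0.0024]
p[0] = 46.9931/49.4738 = 0.9499

0.9499


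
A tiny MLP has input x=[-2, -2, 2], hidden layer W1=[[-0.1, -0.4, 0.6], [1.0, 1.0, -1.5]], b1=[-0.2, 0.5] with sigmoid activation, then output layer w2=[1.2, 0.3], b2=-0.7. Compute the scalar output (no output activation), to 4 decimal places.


z1[0] = (-0.1)·(-2) + (-0.4)·(-2) + (0.6)·(2) - 0.2 = 2.0
z1[1] = (1.0)·(-2) + (1.0)·(-2) + (-1.5)·(2) + 0.5 = -6.5
h = sigmoid(z1) = [0.8808, 0.0015]
output = (1.2)·(0.8808) + (0.3)·(0.0015) - 0.7 = 0.3574

0.3574


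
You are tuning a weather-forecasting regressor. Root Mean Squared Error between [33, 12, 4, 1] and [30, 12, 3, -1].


MSE = 14/4 = 3.5
RMSE = √(14/4) = 1.8708

1.8708


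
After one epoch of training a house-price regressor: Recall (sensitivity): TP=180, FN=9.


Recall = TP/(TP+FN)
= 180/(180+9)
= 180/189 = 95.24%

95.24%


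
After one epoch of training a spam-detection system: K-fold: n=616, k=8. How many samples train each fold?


Fold size = 616/8 = 77
Training per fold = 616 - 77 = 539

539


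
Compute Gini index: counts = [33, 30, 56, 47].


Probabilities: [33/166, 30/166, 56/166, 47/166] ≈ [0.1988, 0.1807, 0.3373, 0.2831]
Σpᵢ² = (1089 + 900 + 3136 + 2209)/166² = 7334/27556
Gini = 1 - Σpᵢ² = 1 - 7334/27556 = 0.7339

0.7339


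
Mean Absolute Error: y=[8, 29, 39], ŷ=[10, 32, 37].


Absolute errors: |8-10|=2, |29-32|=3, |39-37|=2
Sum = 7
MAE = 7/3 = 7/3

7/3


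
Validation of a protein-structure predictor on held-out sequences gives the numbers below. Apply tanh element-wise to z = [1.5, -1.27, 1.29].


tanh(1.5) = 0.9051
tanh(-1.27) = -0.8538
tanh(1.29) = 0.8591
result = [0.9051, -0.8538, 0.8591]

[0.9051, -0.8538, 0.8591]


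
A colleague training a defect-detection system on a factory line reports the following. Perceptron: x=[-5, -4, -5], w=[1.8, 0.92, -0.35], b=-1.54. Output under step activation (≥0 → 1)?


z = (-5)·(1.8) + (-4)·(0.92) + (-5)·(-0.35) - 1.54
  = -12.47
step(z) = 0 (z<0)

0


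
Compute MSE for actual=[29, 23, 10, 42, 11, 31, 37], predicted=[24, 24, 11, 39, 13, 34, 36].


Squared errors: (29-24)²=25, (23-24)²=1, (10-11)²=1, (42-39)²=9, (11-13)²=4, (31-34)²=9, (37-36)²=1
Sum = 50
MSE = 50/7 = 50/7

50/7


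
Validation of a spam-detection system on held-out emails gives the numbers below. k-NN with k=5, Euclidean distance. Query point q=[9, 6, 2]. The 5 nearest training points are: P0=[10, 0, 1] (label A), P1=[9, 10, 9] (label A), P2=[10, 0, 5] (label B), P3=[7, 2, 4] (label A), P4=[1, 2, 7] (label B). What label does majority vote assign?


d(q,P0) = 6.1644  (label A)
d(q,P1) = 8.0623  (label A)
d(q,P2) = 6.7823  (label B)
d(q,P3) = 4.899  (label A)
d(q,P4) = 10.247  (label B)
Votes: A=3, B=2
Majority → A

A


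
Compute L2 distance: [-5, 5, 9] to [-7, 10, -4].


d = √((-5+ 7)² + (5-10)² + (9+ 4)²)
  = √(4 + 25 + 169)
  = √198 = 14.0712

14.0712


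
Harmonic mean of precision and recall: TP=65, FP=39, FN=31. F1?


Precision = 65/104 = 0.625
Recall = 65/96 = 0.6771
F1 = 2·P·R/(P+R) = 2·TP/(2·TP+FP+FN) = 130/(130+39+31) = 130/200 = 0.65

0.65


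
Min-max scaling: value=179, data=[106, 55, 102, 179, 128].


min=55, max=179
(179-55)/(179-55) = 124/124 = 1.0

1.0


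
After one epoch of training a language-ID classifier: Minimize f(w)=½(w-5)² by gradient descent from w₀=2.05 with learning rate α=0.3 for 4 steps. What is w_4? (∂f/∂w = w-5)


step 1: grad = 2.05-5 = -2.95; w = 2.05 - 0.3·(-2.95) = 2.935
step 2: grad = 2.935-5 = -2.065; w = 2.935 - 0.3·(-2.065) = 3.5545
step 3: grad = 3.5545-5 = -1.4455; w = 3.5545 - 0.3·(-1.4455) = 3.98815
step 4: grad = 3.98815-5 = -1.01185; w = 3.98815 - 0.3·(-1.01185) = 4.291705

4.291705


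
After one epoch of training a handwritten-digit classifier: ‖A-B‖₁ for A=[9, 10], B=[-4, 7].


d = |9+ 4| + |10-7|
  = 13 + 3
  = 16

16


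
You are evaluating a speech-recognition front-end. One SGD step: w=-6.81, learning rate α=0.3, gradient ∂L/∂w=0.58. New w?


w_new = w - α·∇
= -6.81 - 0.3·0.58
= -6.81 - 0.174
= -6.984

-6.984


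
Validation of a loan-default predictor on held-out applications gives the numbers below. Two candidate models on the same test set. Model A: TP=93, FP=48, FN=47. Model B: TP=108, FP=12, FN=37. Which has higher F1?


Model A: P=93/141=0.6596, R=93/140=0.6643, F1=2PR/(P+R)=2TP/(2TP+FP+FN)=186/281=0.6619
Model B: P=108/120=0.9, R=108/145=0.7448, F1=2PR/(P+R)=2TP/(2TP+FP+FN)=216/265=0.8151
0.6619 < 0.8151 → Model B

Model B


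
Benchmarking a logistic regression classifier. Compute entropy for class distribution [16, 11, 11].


Probabilities: [16/38, 11/38, 11/38] ≈ [0.4211, 0.2895, 0.2895]
H = -((16/38)·log₂(16/38) + (11/38)·log₂(11/38) + (11/38)·log₂(11/38))
  = 1.5609 bits

1.5609 bits


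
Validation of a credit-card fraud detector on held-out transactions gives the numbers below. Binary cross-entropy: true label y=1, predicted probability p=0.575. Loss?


BCE = -[y·ln(p) + (1-y)·ln(1-p)]
= -1·ln(0.575) - 0
= -ln(0.575) = 0.5534

0.5534


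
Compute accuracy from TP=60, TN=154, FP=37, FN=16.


Accuracy = (TP+TN)/(TP+TN+FP+FN)
= (60+154)/(267)
= 214/267 = 80.15%

80.15%


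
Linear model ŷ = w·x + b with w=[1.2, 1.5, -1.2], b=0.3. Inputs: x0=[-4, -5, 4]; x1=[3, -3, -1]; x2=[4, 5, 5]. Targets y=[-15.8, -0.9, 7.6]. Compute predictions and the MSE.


ŷ0 = (1.2)·(-4) + (1.5)·(-5) + (-1.2)·(4) + 0.3 = -16.8
ŷ1 = (1.2)·(3) + (1.5)·(-3) + (-1.2)·(-1) + 0.3 = 0.6
ŷ2 = (1.2)·(4) + (1.5)·(5) + (-1.2)·(5) + 0.3 = 6.6
errors² = [1.0, 2.25, 1.0]
MSE = 4.2500/3 = 1.4167

1.4167


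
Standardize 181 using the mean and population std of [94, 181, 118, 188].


μ = 145.25, σ = 40.2329
z = (181 - 145.25)/40.2329 = 0.8886

0.8886


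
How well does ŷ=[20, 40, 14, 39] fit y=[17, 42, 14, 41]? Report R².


ȳ = 28.5
SS_res = Σ(y-ŷ)² = 17
SS_tot = Σ(y-ȳ)² = 681
R² = 1 - SS_res/SS_tot = 1 - 0.025 = 0.975

0.975


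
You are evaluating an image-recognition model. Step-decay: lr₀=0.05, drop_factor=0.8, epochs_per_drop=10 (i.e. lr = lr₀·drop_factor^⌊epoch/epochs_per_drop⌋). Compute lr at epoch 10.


n_drops = ⌊10/10⌋ = 1
lr = 0.05·0.8^1 = 0.05·0.8 = 0.04

0.04


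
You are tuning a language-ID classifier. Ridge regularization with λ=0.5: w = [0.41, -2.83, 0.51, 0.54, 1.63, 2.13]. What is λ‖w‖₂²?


‖w‖₂² = (0.41)² + (-2.83)² + (0.51)² + (0.54)² + (1.63)² + (2.13)²
     = 0.1681 + 8.0089 + 0.2601 + 0.2916 + 2.6569 + 4.5369
     = 15.9225
λ·‖w‖₂² = 0.5·15.9225 = 7.96125

7.96125


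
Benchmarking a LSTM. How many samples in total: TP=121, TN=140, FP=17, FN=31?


Total = TP + TN + FP + FN
= 121 + 140 + 17 + 31
= 309
(Predicted positive: 138, predicted negative: 171)

309


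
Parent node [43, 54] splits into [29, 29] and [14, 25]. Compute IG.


Parent = [43, 54], H_parent = 0.9907
H_left = 1 (n=58), H_right = 0.9418 (n=39)
H_children = (58/97)·1 + (39/97)·0.9418 = 0.9766
IG = 0.9907 - 0.9766 = 0.0141

0.0141


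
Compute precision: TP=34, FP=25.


Precision = TP/(TP+FP)
= 34/(34+25)
= 34/59 = 57.63%

57.63%


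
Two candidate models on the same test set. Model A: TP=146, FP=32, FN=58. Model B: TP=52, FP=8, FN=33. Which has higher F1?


Model A: P=146/178=0.8202, R=146/204=0.7157, F1=2PR/(P+R)=2TP/(2TP+FP+FN)=292/382=0.7644
Model B: P=52/60=0.8667, R=52/85=0.6118, F1=2PR/(P+R)=2TP/(2TP+FP+FN)=104/145=0.7172
0.7644 > 0.7172 → Model A

Model A


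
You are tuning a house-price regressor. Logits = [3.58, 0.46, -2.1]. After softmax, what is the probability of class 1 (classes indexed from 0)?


Exponentials: e^3.58=35.8735, e^0.46=1.5841, e^-2.1=0.1225
Sum = 37.5801
Softmax = [0.9546, 0.0422, 0.0033]
p[1] = 1.5841/37.5801 = 0.0422

0.0422


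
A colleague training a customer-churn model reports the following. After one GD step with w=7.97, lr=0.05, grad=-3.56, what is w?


w_new = w - α·∇
= 7.97 - 0.05·-3.56
= 7.97 + 0.178
= 8.148

8.148


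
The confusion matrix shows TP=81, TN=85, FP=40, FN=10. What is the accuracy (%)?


Accuracy = (TP+TN)/(TP+TN+FP+FN)
= (81+85)/(216)
= 166/216 = 76.85%

76.85%


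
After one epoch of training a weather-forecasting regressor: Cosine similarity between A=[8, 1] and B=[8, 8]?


A·B = 8·8 + 1·8 = 72
‖A‖ = √65 = 8.0623, ‖B‖ = √128 = 11.3137
cos = 72/(√65·√128) = 72/√8320 = 0.7894

0.7894


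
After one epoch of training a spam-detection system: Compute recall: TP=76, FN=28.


Recall = TP/(TP+FN)
= 76/(76+28)
= 76/104 = 73.08%

73.08%


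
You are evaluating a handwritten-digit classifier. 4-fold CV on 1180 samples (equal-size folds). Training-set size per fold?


Fold size = 1180/4 = 295
Training per fold = 1180 - 295 = 885

885


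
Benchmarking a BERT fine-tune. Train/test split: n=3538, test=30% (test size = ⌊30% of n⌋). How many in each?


Test = ⌊3538·30/100⌋ = 1061
Train = 3538 - 1061 = 2477

Train: 2477, Test: 1061


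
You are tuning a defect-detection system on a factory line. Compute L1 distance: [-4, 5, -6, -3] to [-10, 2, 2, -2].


d = |-4+ 10| + |5-2| + |-6-2| + |-3+ 2|
  = 6 + 3 + 8 + 1
  = 18

18


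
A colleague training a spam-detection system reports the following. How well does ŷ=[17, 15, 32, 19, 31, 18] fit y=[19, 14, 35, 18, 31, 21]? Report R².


ȳ = 23
SS_res = Σ(y-ŷ)² = 24
SS_tot = Σ(y-ȳ)² = 334
R² = 1 - SS_res/SS_tot = 1 - 0.0719 = 0.9281

0.9281


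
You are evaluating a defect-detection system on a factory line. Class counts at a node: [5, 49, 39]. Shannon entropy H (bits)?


Probabilities: [5/93, 49/93, 39/93] ≈ [0.0538, 0.5269, 0.4194]
H = -((5/93)·log₂(5/93) + (49/93)·log₂(49/93) + (39/93)·log₂(39/93))
  = 1.2396 bits

1.2396 bits


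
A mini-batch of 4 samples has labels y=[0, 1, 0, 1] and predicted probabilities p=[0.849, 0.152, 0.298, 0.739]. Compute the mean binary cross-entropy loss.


L[0] = -ln(1-0.849) = -ln(0.151) = 1.8905
L[1] = -ln(0.152) = 1.8839
L[2] = -ln(1-0.298) = -ln(0.702) = 0.3538
L[3] = -ln(0.739) = 0.3025
mean = (1.8905 + 1.8839 + 0.3538 + 0.3025)/4 = 1.1077

1.1077


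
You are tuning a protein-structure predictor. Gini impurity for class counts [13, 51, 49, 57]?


Probabilities: [13/170, 51/170, 49/170, 57/170] ≈ [0.0765, 0.3, 0.2882, 0.3353]
Σpᵢ² = (169 + 2601 + 2401 + 3249)/170² = 8420/28900
Gini = 1 - Σpᵢ² = 1 - 8420/28900 = 0.7087

0.7087


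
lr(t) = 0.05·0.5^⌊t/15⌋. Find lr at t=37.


n_drops = ⌊37/15⌋ = 2
lr = 0.05·0.5^2 = 0.05·0.25 = 0.0125

0.0125


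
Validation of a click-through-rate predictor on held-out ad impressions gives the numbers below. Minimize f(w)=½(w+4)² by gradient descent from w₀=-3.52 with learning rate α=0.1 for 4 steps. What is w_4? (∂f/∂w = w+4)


step 1: grad = -3.52+4 = 0.48; w = -3.52 - 0.1·(0.48) = -3.568
step 2: grad = -3.568+4 = 0.432; w = -3.568 - 0.1·(0.432) = -3.6112
step 3: grad = -3.6112+4 = 0.3888; w = -3.6112 - 0.1·(0.3888) = -3.65008
step 4: grad = -3.65008+4 = 0.34992; w = -3.65008 - 0.1·(0.34992) = -3.685072

-3.685072


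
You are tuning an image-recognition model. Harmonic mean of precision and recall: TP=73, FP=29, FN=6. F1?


Precision = 73/102 = 0.7157
Recall = 73/79 = 0.9241
F1 = 2·P·R/(P+R) = 2·TP/(2·TP+FP+FN) = 146/(146+29+6) = 146/181 = 0.8066

0.8066
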